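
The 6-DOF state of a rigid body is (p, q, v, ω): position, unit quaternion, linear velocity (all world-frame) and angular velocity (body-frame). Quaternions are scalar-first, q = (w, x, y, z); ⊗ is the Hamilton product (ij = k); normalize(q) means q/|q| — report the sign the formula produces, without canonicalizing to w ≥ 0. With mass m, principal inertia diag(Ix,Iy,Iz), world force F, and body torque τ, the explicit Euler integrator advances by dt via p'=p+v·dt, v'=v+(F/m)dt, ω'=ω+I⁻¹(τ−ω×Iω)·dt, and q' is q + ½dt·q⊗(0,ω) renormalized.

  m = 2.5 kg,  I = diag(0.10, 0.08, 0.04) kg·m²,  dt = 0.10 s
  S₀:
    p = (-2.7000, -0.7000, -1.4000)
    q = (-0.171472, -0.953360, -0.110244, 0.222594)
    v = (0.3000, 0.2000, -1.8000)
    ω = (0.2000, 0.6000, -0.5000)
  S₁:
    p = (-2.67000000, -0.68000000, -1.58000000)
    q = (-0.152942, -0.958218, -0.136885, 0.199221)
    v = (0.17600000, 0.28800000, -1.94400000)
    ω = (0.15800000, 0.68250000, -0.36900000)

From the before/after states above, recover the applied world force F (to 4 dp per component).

velocity change Δv = (-0.12400000, 0.08800000, -0.14400000)
applied force F = (-3.1000, 2.2000, -3.6000)

F = (-3.1000, 2.2000, -3.6000)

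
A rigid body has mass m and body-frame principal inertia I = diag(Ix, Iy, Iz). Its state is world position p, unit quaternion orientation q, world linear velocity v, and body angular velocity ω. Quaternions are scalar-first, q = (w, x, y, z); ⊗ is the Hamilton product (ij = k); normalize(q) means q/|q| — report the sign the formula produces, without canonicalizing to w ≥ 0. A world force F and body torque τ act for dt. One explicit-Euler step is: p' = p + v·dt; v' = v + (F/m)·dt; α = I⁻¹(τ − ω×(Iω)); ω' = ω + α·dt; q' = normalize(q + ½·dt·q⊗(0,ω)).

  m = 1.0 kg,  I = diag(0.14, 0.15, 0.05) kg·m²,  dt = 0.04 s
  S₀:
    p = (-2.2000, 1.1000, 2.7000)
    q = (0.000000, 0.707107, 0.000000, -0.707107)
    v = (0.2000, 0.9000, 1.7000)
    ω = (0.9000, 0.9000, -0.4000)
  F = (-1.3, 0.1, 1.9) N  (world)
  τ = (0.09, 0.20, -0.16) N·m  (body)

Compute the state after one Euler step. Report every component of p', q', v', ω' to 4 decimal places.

ω×(Iω) gyroscopic = (0.0360, -0.0324, 0.0081)
(τ − ω×Iω)/I = (0.3857, 1.5493, -3.3620)
ω + α·dt = (0.9154, 0.9620, -0.5345)
Hamilton product q⊗(0,ω) = (-0.9192391, 0.6363963, -0.3535535, 0.6363963)
updated quaternion q' = (-0.0184, 0.7196, -0.0071, -0.6941)
a = (-1.3000, 0.1000, 1.9000)
p' = p + v·dt = (-2.1920, 1.1360, 2.7680)
new velocity v' = (0.1480, 0.9040, 1.7760)

p' = (-2.1920, 1.1360, 2.7680)
q' = (-0.0184, 0.7196, -0.0071, -0.6941)
v' = (0.1480, 0.9040, 1.7760)
ω' = (0.9154, 0.9620, -0.5345)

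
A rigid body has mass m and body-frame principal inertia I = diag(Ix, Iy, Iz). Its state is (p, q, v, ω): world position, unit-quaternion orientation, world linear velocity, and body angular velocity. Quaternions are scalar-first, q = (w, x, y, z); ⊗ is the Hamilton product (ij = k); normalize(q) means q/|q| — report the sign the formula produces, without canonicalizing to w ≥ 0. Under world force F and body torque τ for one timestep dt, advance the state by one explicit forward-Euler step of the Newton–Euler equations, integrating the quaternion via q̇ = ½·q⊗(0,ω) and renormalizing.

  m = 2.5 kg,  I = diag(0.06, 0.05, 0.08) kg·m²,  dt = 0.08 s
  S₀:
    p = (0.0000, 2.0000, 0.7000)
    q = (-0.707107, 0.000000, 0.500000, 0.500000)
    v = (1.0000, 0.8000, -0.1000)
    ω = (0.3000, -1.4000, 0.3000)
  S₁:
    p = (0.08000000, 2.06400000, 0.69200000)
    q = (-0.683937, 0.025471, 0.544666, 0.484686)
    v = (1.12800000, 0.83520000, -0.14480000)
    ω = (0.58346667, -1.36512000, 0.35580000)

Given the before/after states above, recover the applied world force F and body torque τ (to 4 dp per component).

F = (4.0000, 1.1000, -1.4000)
τ = (0.2000, 0.0200, 0.0600)

velocity change Δv = (0.12800000, 0.03520000, -0.04480000)
m·(v₁−v₀)/dt = (4.0000, 1.1000, -1.4000)
ω₁ − ω₀ = (0.28346667, 0.03488000, 0.05580000)
gyro term ω₀×Iω₀ = (-0.0126, -0.0018, 0.0042)
applied torque τ = (0.2000, 0.0200, 0.0600)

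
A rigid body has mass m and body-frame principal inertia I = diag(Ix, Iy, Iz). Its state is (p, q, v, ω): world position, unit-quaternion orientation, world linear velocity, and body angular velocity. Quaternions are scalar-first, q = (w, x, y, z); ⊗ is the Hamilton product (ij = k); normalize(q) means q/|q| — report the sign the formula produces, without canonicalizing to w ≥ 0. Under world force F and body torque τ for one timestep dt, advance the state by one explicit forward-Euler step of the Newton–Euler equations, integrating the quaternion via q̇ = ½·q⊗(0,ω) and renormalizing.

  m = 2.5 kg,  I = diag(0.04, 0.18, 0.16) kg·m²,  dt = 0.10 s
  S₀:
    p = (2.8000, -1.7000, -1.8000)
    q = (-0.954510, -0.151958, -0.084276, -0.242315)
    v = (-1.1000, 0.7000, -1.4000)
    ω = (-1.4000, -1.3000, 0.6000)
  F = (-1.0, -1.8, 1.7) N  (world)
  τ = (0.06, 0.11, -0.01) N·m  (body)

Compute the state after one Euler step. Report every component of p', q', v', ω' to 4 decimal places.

p' = (2.6900, -1.6300, -1.9400)
q' = (-0.9586, -0.1029, -0.0007, -0.2656)
v' = (-1.1400, 0.6280, -1.3320)
ω' = (-1.2890, -1.2949, 0.4345)

a = (-0.4000, -0.7200, 0.6800)
p' = p + v·dt = (2.6900, -1.6300, -1.9400)
v + (F/m)dt = (-1.1400, 0.6280, -1.3320)
gyro term ω×Iω = (0.0156, 0.1008, 0.2548)
(τ − ω×Iω)/I = (1.1100, 0.0511, -1.6550)
ω' = ω + α·dt = (-1.2890, -1.2949, 0.4345)
Hamilton product q⊗(0,ω) = (-0.1769110, 0.9707389, 1.6712788, -0.4931470)
updated quaternion q' = (-0.9586, -0.1029, -0.0007, -0.2656)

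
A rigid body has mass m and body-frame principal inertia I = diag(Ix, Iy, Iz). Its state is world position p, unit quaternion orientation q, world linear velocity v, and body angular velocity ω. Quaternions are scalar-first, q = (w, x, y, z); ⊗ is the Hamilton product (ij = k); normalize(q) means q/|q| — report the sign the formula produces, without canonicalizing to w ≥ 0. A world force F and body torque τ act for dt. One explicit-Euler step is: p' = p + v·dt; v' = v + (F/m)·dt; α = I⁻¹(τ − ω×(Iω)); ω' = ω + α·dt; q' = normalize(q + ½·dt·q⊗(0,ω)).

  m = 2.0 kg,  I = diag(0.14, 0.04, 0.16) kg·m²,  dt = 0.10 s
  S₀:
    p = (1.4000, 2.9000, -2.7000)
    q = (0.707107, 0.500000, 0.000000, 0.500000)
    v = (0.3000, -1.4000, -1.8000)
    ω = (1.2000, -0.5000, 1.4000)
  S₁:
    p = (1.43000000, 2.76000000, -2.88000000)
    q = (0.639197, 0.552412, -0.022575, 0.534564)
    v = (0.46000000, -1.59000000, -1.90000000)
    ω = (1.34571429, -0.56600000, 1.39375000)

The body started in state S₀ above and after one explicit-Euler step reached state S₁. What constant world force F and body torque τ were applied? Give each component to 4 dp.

v₁ − v₀ = (0.16000000, -0.19000000, -0.10000000)
F = m·Δv/dt = (3.2000, -3.8000, -2.0000)
ω₁ − ω₀ = (0.14571429, -0.06600000, -0.00625000)
applied torque τ = (0.1200, -0.0600, 0.0500)

F = (3.2000, -3.8000, -2.0000)
τ = (0.1200, -0.0600, 0.0500)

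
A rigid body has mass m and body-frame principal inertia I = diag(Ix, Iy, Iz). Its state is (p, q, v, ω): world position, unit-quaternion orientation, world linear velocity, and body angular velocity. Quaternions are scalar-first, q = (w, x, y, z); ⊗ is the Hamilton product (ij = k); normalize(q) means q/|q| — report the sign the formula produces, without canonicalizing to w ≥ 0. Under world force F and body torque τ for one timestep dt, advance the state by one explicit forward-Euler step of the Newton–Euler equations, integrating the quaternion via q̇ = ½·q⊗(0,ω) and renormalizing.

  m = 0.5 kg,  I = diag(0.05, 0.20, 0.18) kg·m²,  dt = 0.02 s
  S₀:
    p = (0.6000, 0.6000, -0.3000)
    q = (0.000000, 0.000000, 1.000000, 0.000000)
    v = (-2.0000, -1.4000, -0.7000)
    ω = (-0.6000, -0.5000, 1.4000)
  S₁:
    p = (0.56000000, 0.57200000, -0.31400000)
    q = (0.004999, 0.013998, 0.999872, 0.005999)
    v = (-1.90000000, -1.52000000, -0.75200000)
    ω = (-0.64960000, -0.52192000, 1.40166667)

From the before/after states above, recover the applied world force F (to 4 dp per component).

Δv = v₁−v₀ = (0.10000000, -0.12000000, -0.05200000)
m·(v₁−v₀)/dt = (2.5000, -3.0000, -1.3000)

F = (2.5000, -3.0000, -1.3000)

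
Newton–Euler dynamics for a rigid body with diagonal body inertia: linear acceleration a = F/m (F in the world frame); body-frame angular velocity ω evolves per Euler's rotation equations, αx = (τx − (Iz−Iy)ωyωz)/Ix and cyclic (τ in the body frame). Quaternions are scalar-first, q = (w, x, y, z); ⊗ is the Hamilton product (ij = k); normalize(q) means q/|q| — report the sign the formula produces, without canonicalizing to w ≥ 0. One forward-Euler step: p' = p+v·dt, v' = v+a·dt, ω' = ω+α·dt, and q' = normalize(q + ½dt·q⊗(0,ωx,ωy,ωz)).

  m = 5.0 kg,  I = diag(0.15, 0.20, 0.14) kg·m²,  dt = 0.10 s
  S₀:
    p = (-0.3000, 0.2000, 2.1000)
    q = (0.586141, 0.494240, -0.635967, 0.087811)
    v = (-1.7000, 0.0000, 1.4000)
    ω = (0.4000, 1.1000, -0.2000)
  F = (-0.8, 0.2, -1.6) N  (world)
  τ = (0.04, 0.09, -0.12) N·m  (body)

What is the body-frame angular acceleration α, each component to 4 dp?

ω×(Iω) gyroscopic = (0.0132, -0.0008, 0.0220)
(τ − ω×Iω)/I = (0.1787, 0.4540, -1.0143)

α = (0.1787, 0.4540, -1.0143)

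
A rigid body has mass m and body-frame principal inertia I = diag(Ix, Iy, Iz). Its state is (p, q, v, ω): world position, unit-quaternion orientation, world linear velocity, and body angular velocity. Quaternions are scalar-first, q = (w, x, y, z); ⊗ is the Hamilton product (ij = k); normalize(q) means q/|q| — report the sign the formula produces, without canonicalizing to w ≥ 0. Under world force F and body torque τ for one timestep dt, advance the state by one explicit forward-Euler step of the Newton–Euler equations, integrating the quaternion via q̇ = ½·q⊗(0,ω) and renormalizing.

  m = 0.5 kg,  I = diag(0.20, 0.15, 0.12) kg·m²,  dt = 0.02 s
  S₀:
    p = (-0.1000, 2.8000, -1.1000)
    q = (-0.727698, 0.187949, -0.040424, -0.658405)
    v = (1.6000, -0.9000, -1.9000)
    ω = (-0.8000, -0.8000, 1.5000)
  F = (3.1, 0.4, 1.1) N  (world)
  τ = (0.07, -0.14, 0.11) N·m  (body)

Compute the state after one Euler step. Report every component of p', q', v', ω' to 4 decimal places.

p' = (-0.0680, 2.7820, -1.1380)
q' = (-0.7165, 0.1879, -0.0321, -0.6710)
v' = (1.7240, -0.8840, -1.8560)
ω' = (-0.7966, -0.8059, 1.5237)

a = F/m = (6.2000, 0.8000, 2.2000)
p + v·dt = (-0.0680, 2.7820, -1.1380)
v + (F/m)dt = (1.7240, -0.8840, -1.8560)
angular accel α = (0.1700, -0.2933, 1.1833)
ω' = ω + α·dt = (-0.7966, -0.8059, 1.5237)
2q̇ = q⊗(0,ω) = (1.1056275, -0.0052016, 0.8269589, -1.2742454)
updated quaternion q' = (-0.7165, 0.1879, -0.0321, -0.6710)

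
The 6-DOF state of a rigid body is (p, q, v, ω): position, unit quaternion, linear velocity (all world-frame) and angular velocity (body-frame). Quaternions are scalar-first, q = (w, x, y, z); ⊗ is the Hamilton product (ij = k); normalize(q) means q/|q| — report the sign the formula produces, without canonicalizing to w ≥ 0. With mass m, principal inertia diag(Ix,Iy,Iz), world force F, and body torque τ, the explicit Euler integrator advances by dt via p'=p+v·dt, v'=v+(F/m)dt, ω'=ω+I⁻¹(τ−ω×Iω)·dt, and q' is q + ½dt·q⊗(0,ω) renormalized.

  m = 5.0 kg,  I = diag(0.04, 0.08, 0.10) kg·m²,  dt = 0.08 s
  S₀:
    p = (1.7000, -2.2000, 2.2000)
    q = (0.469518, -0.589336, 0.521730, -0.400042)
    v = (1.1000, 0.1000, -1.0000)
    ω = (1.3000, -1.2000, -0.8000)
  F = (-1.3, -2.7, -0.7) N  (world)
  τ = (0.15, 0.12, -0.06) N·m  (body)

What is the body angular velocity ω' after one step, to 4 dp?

ω' = (1.5616, -1.1424, -0.7981)

precession coupling ω×(Iω) = (0.0192, 0.0624, -0.0624)
angular accel α = (3.2700, 0.7200, 0.0240)
ω' = ω + α·dt = (1.5616, -1.1424, -0.7981)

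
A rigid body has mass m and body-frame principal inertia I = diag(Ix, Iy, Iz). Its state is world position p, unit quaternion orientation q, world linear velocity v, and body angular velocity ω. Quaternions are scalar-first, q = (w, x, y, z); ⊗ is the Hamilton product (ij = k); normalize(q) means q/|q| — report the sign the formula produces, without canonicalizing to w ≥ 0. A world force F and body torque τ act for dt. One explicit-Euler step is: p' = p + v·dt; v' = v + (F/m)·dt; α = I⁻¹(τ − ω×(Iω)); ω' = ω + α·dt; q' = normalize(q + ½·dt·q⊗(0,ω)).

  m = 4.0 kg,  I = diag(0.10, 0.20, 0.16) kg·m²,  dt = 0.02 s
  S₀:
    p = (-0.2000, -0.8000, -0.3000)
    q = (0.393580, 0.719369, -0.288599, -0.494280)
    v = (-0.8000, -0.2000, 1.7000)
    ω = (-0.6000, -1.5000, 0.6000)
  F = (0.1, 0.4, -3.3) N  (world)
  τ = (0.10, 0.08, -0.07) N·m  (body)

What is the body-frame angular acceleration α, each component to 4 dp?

precession coupling ω×(Iω) = (0.0360, 0.0216, 0.0900)
α = I⁻¹(τ − ω×Iω) = (0.6400, 0.2920, -1.0000)

α = (0.6400, 0.2920, -1.0000)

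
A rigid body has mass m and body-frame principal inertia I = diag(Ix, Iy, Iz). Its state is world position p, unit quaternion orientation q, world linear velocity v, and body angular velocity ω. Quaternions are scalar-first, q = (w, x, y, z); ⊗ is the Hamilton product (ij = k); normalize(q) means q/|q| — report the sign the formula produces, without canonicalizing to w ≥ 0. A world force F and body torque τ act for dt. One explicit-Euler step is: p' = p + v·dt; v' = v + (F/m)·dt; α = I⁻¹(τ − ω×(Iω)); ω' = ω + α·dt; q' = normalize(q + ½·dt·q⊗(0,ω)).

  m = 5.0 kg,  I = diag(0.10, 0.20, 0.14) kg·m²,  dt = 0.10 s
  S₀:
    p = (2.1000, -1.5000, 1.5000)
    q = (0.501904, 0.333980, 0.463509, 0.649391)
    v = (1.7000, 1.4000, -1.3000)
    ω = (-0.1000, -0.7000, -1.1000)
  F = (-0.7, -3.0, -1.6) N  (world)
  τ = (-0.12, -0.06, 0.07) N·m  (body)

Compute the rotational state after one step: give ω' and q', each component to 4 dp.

ω' = (-0.1738, -0.7278, -1.0550)
q' = (0.5543, 0.3280, 0.4601, 0.6111)

ω×(Iω) gyroscopic = (-0.0462, -0.0044, 0.0070)
α = I⁻¹(τ − ω×Iω) = (-0.7380, -0.2780, 0.4500)
ω + α·dt = (-0.1738, -0.7278, -1.0550)
Hamilton product q⊗(0,ω) = (1.0721844, -0.1054766, -0.0488939, -0.7395295)
updated quaternion q' = (0.5543, 0.3280, 0.4601, 0.6111)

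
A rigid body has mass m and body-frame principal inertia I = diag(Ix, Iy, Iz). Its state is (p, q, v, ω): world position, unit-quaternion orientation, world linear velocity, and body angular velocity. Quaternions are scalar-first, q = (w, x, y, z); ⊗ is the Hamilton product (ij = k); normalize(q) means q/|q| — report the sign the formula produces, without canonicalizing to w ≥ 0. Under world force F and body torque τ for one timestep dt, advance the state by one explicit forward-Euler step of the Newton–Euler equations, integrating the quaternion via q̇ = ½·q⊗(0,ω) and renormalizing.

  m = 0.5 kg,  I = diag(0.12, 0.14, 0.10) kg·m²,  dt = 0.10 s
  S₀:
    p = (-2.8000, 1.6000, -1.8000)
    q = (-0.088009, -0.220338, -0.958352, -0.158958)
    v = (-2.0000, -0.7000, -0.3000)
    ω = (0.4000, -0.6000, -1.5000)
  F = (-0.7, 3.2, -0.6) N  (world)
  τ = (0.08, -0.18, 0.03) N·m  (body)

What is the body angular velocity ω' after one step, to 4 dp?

ω' = (0.4967, -0.7200, -1.4652)

ω×(Iω) gyroscopic = (-0.0360, -0.0120, -0.0048)
α = I⁻¹(τ − ω×Iω) = (0.9667, -1.2000, 0.3480)
new body rate ω' = (0.4967, -0.7200, -1.4652)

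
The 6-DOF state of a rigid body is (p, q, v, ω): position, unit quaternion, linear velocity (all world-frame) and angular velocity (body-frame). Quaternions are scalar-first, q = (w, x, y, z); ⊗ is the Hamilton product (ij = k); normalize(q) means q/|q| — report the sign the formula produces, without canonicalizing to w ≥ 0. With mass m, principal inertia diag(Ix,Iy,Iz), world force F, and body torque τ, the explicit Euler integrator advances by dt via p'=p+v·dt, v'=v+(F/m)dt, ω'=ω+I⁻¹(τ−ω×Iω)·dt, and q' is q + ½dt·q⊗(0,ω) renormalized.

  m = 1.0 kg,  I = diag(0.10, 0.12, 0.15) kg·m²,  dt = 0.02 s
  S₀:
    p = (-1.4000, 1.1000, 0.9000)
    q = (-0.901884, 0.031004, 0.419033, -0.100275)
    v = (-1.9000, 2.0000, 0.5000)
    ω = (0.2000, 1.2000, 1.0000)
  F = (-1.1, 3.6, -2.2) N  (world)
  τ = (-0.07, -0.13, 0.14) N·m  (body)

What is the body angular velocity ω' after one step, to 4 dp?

ω' = (0.1788, 1.1800, 1.0180)

precession coupling ω×(Iω) = (0.0360, -0.0100, 0.0048)
α = I⁻¹(τ − ω×Iω) = (-1.0600, -1.0000, 0.9013)
ω' = ω + α·dt = (0.1788, 1.1800, 1.0180)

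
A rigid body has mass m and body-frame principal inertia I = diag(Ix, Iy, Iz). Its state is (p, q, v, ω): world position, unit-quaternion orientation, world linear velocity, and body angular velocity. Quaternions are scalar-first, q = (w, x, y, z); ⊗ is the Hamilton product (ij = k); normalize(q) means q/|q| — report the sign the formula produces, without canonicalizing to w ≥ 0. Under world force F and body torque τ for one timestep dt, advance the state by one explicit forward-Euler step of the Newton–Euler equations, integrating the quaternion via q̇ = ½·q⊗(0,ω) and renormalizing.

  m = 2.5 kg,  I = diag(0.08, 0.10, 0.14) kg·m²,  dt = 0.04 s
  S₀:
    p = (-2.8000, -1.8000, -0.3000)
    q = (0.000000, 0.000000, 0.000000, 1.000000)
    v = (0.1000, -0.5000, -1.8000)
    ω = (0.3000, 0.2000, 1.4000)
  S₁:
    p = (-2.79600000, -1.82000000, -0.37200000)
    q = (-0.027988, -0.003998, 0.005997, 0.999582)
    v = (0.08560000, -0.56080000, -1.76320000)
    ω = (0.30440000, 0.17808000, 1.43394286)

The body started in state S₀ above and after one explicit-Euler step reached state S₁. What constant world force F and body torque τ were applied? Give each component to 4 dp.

velocity change Δv = (-0.01440000, -0.06080000, 0.03680000)
m·(v₁−v₀)/dt = (-0.9000, -3.8000, 2.3000)
Δω = ω₁−ω₀ = (0.00440000, -0.02192000, 0.03394286)
gyro term ω₀×Iω₀ = (0.0112, -0.0252, 0.0012)
τ = I·(Δω/dt) + ω₀×(Iω₀) = (0.0200, -0.0800, 0.1200)

F = (-0.9000, -3.8000, 2.3000)
τ = (0.0200, -0.0800, 0.1200)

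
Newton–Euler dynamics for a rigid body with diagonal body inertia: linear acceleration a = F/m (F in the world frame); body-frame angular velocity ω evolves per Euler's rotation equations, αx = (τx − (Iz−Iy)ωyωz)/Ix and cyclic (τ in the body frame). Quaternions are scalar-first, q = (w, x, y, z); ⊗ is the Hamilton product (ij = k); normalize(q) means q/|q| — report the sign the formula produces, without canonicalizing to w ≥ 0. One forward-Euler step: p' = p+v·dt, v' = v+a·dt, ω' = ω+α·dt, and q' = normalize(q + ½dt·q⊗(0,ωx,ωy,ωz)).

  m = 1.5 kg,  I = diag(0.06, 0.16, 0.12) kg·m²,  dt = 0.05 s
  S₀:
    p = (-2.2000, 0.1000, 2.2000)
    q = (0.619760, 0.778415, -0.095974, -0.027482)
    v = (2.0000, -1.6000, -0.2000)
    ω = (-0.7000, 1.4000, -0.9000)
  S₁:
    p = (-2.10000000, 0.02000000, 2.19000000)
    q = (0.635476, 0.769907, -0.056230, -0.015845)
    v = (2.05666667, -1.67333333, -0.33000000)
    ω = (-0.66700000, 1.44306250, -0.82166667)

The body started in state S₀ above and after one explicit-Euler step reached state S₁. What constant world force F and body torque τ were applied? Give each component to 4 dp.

ω₁ − ω₀ = (0.03300000, 0.04306250, 0.07833333)
ω₀×(Iω₀) = (0.0504, -0.0378, -0.0980)
I·α + gyro = (0.0900, 0.1000, 0.0900)
Δv = v₁−v₀ = (0.05666667, -0.07333333, -0.13000000)
applied force F = (1.7000, -2.2000, -3.9000)

F = (1.7000, -2.2000, -3.9000)
τ = (0.0900, 0.1000, 0.0900)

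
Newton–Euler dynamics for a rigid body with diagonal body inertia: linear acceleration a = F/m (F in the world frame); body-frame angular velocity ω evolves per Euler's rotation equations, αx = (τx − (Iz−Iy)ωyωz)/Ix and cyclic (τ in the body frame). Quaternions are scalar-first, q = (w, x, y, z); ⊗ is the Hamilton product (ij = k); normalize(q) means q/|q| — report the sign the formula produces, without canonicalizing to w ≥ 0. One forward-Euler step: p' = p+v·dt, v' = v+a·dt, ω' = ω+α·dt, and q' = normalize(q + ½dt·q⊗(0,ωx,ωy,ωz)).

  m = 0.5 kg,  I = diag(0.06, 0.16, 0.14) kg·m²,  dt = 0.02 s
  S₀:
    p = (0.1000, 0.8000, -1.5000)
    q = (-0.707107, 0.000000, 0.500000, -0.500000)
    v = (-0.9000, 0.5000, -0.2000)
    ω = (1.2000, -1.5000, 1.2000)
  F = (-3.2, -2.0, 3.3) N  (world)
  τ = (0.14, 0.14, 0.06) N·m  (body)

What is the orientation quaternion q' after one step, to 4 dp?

q' = (-0.6934, -0.0100, 0.5045, -0.5144)

2q̇ = q⊗(0,ω) = (1.3500000, -0.9985284, 0.4606605, -1.4485284)
q' = normalize(q + ½dt·q⊗(0,ω)) = (-0.6934, -0.0100, 0.5045, -0.5144)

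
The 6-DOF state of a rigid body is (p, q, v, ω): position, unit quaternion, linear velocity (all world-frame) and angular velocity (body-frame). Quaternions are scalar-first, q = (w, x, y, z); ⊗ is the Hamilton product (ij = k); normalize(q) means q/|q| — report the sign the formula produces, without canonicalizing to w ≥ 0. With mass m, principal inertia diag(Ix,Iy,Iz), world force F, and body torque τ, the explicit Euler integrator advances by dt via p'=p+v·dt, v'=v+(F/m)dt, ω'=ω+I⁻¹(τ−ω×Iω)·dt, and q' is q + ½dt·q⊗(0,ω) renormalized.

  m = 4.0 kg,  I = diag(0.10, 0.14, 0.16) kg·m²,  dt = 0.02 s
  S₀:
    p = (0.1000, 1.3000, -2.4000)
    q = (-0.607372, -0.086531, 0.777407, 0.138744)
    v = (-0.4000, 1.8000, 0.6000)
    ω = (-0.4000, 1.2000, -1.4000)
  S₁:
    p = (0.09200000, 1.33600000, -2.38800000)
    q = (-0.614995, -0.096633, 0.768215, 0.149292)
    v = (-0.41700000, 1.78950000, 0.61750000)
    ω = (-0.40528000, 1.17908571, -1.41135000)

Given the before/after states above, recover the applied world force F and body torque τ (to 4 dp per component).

ω₁ − ω₀ = (-0.00528000, -0.02091429, -0.01135000)
I·α + gyro = (-0.0600, -0.1800, -0.1100)
velocity change Δv = (-0.01700000, -0.01050000, 0.01750000)
F = m·Δv/dt = (-3.4000, -2.1000, 3.5000)

F = (-3.4000, -2.1000, 3.5000)
τ = (-0.0600, -0.1800, -0.1100)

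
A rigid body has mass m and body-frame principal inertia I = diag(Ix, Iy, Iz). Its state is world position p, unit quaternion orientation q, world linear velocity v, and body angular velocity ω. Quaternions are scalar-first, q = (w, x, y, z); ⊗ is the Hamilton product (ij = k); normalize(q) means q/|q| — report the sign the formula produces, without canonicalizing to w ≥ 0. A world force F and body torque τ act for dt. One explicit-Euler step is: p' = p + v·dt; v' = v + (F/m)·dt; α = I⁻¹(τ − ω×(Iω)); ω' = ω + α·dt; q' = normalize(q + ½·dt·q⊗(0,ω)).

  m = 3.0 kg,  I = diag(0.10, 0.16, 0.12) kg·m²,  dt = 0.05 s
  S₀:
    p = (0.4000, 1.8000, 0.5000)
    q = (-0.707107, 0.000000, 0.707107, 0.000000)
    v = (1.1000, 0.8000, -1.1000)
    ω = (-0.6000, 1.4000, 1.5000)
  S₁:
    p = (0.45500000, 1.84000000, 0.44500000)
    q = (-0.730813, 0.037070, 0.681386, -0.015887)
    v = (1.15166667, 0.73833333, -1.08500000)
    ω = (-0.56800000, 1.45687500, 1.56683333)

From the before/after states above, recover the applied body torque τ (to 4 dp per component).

rate change Δω = (0.03200000, 0.05687500, 0.06683333)
ω₀×(Iω₀) = (-0.0840, 0.0180, -0.0504)
τ = I·(Δω/dt) + ω₀×(Iω₀) = (-0.0200, 0.2000, 0.1100)

τ = (-0.0200, 0.2000, 0.1100)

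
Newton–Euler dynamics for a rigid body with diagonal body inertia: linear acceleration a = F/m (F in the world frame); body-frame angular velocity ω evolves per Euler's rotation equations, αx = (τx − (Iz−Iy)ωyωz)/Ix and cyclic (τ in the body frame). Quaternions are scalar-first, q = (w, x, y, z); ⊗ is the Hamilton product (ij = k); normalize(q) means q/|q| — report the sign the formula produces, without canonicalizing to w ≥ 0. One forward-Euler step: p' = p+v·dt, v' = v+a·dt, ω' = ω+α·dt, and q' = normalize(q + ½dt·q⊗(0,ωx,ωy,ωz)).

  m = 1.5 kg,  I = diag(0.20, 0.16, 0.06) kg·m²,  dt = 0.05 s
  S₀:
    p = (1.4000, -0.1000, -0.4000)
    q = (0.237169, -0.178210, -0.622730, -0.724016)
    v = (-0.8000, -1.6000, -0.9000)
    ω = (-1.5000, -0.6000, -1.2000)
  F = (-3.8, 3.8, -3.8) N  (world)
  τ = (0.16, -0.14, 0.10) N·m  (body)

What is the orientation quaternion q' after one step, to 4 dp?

q' = (0.1992, -0.1791, -0.6037, -0.7509)

q⊗(0,ω) = (-1.5097722, -0.0428871, 0.7298706, -1.1117718)
q' = normalize(q + ½dt·q⊗(0,ω)) = (0.1992, -0.1791, -0.6037, -0.7509)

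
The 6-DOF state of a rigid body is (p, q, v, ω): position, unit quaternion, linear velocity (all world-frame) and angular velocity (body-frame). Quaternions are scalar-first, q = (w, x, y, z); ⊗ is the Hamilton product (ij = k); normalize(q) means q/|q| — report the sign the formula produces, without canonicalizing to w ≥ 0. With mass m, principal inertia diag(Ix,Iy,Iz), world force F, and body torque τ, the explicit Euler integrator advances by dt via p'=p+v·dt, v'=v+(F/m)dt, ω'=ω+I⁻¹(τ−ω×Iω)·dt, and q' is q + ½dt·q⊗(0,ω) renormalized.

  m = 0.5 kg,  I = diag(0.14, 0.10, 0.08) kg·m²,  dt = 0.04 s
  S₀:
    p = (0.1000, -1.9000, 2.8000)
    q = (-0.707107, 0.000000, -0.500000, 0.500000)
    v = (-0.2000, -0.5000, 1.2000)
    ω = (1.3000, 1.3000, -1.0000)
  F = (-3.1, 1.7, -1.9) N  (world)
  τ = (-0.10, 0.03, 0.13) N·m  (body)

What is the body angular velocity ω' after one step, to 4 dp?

ω' = (1.2640, 1.3432, -0.9012)

angular accel α = (-0.9000, 1.0800, 2.4700)
new body rate ω' = (1.2640, 1.3432, -0.9012)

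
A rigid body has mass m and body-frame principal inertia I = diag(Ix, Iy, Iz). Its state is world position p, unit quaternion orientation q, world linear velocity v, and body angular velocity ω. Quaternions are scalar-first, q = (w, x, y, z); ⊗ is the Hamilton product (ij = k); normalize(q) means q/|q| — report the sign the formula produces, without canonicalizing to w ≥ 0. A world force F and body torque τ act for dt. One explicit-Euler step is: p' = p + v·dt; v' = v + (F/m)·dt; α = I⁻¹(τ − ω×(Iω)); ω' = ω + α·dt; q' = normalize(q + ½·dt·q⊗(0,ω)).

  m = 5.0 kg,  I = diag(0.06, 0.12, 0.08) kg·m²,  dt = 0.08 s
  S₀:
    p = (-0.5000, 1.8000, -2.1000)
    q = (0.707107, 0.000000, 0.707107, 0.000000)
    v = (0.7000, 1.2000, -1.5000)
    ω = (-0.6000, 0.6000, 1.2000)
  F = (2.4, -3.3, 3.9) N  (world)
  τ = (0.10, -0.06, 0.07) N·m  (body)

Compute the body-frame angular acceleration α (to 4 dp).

α = (2.1467, -0.6200, 1.1450)

precession coupling ω×(Iω) = (-0.0288, 0.0144, -0.0216)
angular accel α = (2.1467, -0.6200, 1.1450)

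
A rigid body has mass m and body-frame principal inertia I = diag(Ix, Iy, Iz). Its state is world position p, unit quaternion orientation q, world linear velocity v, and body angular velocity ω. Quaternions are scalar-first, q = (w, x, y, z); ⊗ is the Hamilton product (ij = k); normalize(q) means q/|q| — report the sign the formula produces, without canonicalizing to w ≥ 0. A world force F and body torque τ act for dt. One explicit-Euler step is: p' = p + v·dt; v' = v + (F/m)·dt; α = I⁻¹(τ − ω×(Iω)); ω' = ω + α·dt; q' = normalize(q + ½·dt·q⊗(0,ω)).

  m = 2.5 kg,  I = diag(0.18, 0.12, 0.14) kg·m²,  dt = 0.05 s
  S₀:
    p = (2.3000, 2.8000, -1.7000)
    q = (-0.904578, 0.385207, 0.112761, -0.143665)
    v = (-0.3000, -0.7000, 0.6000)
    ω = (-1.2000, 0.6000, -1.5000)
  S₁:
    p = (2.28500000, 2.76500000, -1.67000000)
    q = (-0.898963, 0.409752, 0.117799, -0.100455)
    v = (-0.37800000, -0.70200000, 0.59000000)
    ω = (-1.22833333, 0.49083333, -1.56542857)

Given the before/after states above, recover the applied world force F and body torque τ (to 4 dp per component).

F = (-3.9000, -0.1000, -0.5000)
τ = (-0.1200, -0.1900, -0.1400)

Δv = v₁−v₀ = (-0.07800000, -0.00200000, -0.01000000)
F = m·Δv/dt = (-3.9000, -0.1000, -0.5000)
Δω = ω₁−ω₀ = (-0.02833333, -0.10916667, -0.06542857)
gyro term ω₀×Iω₀ = (-0.0180, 0.0720, 0.0432)
τ = I·(Δω/dt) + ω₀×(Iω₀) = (-0.1200, -0.1900, -0.1400)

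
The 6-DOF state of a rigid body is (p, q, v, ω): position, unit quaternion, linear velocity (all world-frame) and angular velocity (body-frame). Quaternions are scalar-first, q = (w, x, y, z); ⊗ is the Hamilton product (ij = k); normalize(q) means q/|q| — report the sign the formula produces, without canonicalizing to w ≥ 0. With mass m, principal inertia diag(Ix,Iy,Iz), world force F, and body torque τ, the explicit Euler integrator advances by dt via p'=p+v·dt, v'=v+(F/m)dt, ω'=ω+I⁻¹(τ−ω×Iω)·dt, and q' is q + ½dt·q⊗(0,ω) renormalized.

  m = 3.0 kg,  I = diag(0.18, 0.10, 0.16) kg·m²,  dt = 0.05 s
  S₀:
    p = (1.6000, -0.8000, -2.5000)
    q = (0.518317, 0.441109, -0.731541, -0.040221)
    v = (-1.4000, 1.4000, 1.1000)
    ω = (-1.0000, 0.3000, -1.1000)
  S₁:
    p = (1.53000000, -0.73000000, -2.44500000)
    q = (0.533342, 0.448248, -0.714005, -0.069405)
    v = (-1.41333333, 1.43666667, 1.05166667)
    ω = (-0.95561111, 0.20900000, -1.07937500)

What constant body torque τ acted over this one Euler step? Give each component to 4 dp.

τ = (0.1400, -0.1600, 0.0900)

ω₁ − ω₀ = (0.04438889, -0.09100000, 0.02062500)
applied torque τ = (0.1400, -0.1600, 0.0900)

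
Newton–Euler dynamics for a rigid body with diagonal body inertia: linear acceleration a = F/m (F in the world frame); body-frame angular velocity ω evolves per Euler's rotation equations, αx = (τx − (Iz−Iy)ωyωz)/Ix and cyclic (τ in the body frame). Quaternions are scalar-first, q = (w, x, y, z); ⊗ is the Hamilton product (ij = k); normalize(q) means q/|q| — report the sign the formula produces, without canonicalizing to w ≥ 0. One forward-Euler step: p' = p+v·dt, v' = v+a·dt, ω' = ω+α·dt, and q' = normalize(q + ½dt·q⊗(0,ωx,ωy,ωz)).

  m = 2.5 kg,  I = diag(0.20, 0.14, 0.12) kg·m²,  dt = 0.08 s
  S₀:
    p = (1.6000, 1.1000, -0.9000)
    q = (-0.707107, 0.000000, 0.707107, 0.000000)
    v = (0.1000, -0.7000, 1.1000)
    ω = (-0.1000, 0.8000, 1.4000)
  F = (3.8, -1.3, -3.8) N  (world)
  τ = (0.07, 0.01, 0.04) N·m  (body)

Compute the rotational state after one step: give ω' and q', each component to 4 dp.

ω' = (-0.0630, 0.8121, 1.4235)
q' = (-0.7282, 0.0423, 0.6831, -0.0367)

precession coupling ω×(Iω) = (-0.0224, -0.0112, 0.0048)
(τ − ω×Iω)/I = (0.4620, 0.1514, 0.2933)
ω + α·dt = (-0.0630, 0.8121, 1.4235)
Hamilton product q⊗(0,ω) = (-0.5656856, 1.0606605, -0.5656856, -0.9192391)
q + ½dt·q⊗(0,ω), renormalized = (-0.7282, 0.0423, 0.6831, -0.0367)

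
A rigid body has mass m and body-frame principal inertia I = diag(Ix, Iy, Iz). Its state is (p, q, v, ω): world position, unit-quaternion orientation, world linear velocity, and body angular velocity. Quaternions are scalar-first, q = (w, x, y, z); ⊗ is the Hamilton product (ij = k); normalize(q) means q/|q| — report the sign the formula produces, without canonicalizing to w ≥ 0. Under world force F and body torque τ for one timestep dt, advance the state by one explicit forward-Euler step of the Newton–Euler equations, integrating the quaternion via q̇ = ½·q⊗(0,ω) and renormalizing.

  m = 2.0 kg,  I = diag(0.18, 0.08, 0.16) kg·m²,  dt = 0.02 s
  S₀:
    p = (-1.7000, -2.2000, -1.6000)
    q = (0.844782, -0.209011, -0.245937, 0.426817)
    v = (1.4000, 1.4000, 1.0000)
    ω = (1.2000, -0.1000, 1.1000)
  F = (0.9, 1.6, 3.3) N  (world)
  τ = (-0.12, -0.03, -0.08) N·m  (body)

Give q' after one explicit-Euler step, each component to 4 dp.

q' = (0.8422, -0.2011, -0.2393, 0.4392)

2q̇ = q⊗(0,ω) = (-0.2432792, 0.7858894, 0.6576143, 1.2452857)
updated quaternion q' = (0.8422, -0.2011, -0.2393, 0.4392)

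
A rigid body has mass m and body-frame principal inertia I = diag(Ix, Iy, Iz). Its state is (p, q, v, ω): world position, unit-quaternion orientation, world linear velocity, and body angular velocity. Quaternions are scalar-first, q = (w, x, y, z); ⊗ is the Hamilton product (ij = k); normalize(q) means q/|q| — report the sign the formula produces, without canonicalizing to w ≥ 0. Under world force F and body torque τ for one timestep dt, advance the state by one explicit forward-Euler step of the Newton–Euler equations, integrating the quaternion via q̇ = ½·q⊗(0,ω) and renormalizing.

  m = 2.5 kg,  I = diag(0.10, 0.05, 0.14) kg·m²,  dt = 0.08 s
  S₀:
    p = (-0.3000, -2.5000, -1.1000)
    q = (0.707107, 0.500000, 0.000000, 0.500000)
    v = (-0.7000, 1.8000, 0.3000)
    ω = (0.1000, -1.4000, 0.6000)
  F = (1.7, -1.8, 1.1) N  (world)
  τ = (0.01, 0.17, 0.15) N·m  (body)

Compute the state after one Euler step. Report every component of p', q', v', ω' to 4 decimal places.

p' = (-0.3560, -2.3560, -1.0760)
q' = (0.6918, 0.5298, -0.0495, 0.4881)
v' = (-0.6456, 1.7424, 0.3352)
ω' = (0.1685, -1.1242, 0.6817)

a = (0.6800, -0.7200, 0.4400)
p + v·dt = (-0.3560, -2.3560, -1.0760)
v' = v + a·dt = (-0.6456, 1.7424, 0.3352)
precession coupling ω×(Iω) = (-0.0756, -0.0024, 0.0070)
α = I⁻¹(τ − ω×Iω) = (0.8560, 3.4480, 1.0214)
ω' = ω + α·dt = (0.1685, -1.1242, 0.6817)
q⊗(0,ω) = (-0.3500000, 0.7707107, -1.2399498, -0.2757358)
q + ½dt·q⊗(0,ω), renormalized = (0.6918, 0.5298, -0.0495, 0.4881)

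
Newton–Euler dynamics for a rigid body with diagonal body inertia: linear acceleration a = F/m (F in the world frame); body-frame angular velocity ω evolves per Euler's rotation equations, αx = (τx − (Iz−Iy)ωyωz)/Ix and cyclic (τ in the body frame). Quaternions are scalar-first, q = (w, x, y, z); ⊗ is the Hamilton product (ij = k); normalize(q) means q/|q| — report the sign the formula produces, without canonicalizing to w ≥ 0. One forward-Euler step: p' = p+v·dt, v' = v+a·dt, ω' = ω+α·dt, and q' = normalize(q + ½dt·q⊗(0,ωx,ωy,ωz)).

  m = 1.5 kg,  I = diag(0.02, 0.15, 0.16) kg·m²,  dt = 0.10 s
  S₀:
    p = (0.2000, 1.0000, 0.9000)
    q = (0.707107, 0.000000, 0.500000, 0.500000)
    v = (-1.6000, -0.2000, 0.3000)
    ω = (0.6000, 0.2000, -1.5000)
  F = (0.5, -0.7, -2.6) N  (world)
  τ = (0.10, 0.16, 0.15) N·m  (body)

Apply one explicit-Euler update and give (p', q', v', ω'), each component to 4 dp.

p' = (0.0400, 0.9800, 0.9300)
q' = (0.7372, -0.0212, 0.5204, 0.4305)
v' = (-1.5667, -0.2467, 0.1267)
ω' = (1.1150, 0.2227, -1.4160)

a = F/m = (0.3333, -0.4667, -1.7333)
new position p' = (0.0400, 0.9800, 0.9300)
v' = v + a·dt = (-1.5667, -0.2467, 0.1267)
ω×(Iω) gyroscopic = (-0.0030, 0.1260, 0.0156)
α = I⁻¹(τ − ω×Iω) = (5.1500, 0.2267, 0.8400)
new body rate ω' = (1.1150, 0.2227, -1.4160)
Hamilton product q⊗(0,ω) = (0.6500000, -0.4257358, 0.4414214, -1.3606605)
q' = normalize(q + ½dt·q⊗(0,ω)) = (0.7372, -0.0212, 0.5204, 0.4305)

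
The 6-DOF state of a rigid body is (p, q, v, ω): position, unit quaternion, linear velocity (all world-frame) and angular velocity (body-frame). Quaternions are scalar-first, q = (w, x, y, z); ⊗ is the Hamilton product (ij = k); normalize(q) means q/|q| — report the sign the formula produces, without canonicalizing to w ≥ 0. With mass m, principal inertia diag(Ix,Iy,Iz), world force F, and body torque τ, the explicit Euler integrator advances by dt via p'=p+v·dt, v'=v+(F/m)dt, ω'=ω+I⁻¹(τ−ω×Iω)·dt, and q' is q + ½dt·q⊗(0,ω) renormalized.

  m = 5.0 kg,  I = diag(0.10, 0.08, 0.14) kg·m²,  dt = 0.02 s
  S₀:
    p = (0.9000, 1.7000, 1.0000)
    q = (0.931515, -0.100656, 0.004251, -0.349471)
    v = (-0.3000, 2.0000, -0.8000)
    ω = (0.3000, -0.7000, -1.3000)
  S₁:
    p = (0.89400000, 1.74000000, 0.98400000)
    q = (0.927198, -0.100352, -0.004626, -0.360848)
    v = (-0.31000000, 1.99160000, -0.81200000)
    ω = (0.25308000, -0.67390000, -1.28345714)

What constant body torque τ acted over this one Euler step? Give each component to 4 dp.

τ = (-0.1800, 0.1200, 0.1200)

ω₁ − ω₀ = (-0.04692000, 0.02610000, 0.01654286)
gyro term ω₀×Iω₀ = (0.0546, 0.0156, 0.0042)
I·α + gyro = (-0.1800, 0.1200, 0.1200)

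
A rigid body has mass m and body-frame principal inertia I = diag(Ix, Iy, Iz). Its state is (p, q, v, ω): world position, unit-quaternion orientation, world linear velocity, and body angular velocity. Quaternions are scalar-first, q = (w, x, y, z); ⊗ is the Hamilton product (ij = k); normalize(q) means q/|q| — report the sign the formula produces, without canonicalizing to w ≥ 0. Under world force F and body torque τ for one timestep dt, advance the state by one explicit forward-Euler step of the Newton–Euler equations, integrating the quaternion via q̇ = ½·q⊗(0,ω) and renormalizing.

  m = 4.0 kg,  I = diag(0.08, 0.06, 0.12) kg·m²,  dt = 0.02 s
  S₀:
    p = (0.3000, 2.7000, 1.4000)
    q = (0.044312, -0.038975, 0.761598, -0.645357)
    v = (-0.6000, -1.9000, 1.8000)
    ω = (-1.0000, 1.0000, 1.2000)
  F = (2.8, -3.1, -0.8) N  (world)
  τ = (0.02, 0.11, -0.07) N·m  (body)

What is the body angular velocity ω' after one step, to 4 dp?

ω' = (-1.0130, 1.0207, 1.1850)

precession coupling ω×(Iω) = (0.0720, 0.0480, 0.0200)
α = I⁻¹(τ − ω×Iω) = (-0.6500, 1.0333, -0.7500)
new body rate ω' = (-1.0130, 1.0207, 1.1850)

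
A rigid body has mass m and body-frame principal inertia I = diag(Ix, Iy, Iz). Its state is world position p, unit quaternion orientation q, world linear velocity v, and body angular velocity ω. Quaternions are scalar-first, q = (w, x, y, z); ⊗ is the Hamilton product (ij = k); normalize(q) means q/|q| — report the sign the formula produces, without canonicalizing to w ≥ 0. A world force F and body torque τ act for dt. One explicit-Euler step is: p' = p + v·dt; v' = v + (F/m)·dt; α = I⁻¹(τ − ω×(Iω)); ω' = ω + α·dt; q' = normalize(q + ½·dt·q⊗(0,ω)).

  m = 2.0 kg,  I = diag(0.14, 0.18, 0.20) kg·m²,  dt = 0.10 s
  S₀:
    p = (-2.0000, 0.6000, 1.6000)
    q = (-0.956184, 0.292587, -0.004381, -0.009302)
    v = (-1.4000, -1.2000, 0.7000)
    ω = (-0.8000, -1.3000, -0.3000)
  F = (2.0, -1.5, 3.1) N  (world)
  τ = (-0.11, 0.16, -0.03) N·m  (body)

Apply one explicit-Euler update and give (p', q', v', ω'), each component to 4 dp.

p' = (-2.1400, 0.4800, 1.6700)
q' = (-0.9421, 0.3293, 0.0623, -0.0141)
v' = (-1.3000, -1.2750, 0.8550)
ω' = (-0.8841, -1.2031, -0.3358)

precession coupling ω×(Iω) = (0.0078, -0.0144, 0.0416)
(τ − ω×Iω)/I = (-0.8414, 0.9689, -0.3580)
ω' = ω + α·dt = (-0.8841, -1.2031, -0.3358)
Hamilton product q⊗(0,ω) = (0.2255837, 0.7541689, 1.3382569, -0.0970127)
q' = normalize(q + ½dt·q⊗(0,ω)) = (-0.9421, 0.3293, 0.0623, -0.0141)
linear accel F/m = (1.0000, -0.7500, 1.5500)
p + v·dt = (-2.1400, 0.4800, 1.6700)
v + (F/m)dt = (-1.3000, -1.2750, 0.8550)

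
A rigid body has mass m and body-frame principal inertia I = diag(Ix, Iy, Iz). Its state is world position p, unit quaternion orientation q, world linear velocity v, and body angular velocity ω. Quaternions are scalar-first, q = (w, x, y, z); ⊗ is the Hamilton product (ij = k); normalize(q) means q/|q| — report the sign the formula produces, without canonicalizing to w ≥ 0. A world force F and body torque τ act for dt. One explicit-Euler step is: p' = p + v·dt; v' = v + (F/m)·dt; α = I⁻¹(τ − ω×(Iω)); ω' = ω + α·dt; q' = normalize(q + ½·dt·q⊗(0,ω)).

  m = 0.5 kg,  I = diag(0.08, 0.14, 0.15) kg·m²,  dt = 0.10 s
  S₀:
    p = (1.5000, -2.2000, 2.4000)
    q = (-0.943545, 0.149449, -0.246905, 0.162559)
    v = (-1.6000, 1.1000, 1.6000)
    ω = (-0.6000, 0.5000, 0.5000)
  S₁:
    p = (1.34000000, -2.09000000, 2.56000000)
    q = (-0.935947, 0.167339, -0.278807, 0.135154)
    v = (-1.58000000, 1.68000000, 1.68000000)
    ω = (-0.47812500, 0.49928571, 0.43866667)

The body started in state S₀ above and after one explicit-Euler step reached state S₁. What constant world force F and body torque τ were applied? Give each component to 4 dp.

F = (0.1000, 2.9000, 0.4000)
τ = (0.1000, 0.0200, -0.1100)

ω₁ − ω₀ = (0.12187500, -0.00071429, -0.06133333)
precession coupling = (0.0025, 0.0210, -0.0180)
applied torque τ = (0.1000, 0.0200, -0.1100)
v₁ − v₀ = (0.02000000, 0.58000000, 0.08000000)
m·(v₁−v₀)/dt = (0.1000, 2.9000, 0.4000)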